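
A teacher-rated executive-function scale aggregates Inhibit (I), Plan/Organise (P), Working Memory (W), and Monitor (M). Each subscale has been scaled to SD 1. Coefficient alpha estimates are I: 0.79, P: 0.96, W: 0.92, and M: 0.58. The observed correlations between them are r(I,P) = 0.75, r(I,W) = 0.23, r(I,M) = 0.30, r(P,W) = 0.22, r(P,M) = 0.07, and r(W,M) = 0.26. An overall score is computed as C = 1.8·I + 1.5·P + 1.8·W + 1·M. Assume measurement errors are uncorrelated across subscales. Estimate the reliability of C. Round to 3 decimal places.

0.922

Var(C) = 1.8² + 1.5² + 1.8² + 1 + 2·[2.7·0.75 + 3.24·0.23 + 1.8·0.30 + 2.7·0.22 + 1.5·0.07 + 1.8·0.26] = 9.73 + 8.9544 = 18.6844.
Under uncorrelated errors the observed covariances equal the true-score covariances, so only the own-variance terms attenuate.
True-score variance = [1.8²·0.79 + 1.5²·0.96 + 1.8²·0.92 + 0.58] + 8.9544 = 8.2804 + 8.9544 = 17.2348.
Reliability = 17.2348 / 18.6844 = 0.922.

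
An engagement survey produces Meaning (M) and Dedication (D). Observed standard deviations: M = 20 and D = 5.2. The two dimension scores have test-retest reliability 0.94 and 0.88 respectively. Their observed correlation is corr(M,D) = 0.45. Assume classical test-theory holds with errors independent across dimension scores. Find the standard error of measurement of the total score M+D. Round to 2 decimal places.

Var(total) = 427.04 + 93.6 = 520.64.
True-score variance = 399.795 + 93.6 = 493.395, so reliability = 0.9477.
Error variance = 520.64 − 493.395 = 27.2448; SEM = √27.2448 = 5.22.

5.22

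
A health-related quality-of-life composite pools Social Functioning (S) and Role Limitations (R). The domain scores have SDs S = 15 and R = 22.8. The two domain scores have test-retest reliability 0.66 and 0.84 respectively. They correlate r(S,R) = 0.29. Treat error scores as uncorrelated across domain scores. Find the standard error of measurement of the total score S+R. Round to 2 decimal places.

Var(total) = 744.84 + 198.36 = 943.2.
True-score variance = 585.166 + 198.36 = 783.526, so reliability = 0.8307.
Error variance = 943.2 − 783.526 = 159.674; SEM = √159.674 = 12.64.

12.64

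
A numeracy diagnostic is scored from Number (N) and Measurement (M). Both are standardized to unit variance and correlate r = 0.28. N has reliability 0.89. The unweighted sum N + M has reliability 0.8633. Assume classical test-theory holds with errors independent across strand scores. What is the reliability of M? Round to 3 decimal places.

Var(N+M) = 2 + 2·0.28 = 2.560.
True-score variance = ρ_N + ρ_M + 2·0.28, so 0.8633 = (0.89 + ρ_M + 0.56) / 2.560.
ρ_M = 0.8633·2.560 − 0.89 − 0.56 = 0.760.

0.760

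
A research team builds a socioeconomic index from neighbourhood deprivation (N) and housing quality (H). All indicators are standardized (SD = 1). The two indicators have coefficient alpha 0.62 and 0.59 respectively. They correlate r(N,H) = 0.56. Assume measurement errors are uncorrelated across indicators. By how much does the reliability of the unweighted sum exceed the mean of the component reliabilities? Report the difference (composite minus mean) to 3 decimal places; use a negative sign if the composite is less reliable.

0.142

Var(sum) = 2 + 1.12 = 3.12; true-score variance = 1.21 + 1.12 = 2.33; composite reliability = 0.7468.
Mean component reliability = 0.6050.
Difference = 0.7468 − 0.6050 = 0.142.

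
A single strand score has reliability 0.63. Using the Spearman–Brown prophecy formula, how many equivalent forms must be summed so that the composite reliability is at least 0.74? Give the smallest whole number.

2

k ≥ ρ*(1−ρ₁)/(ρ₁(1−ρ*)) = 0.74·0.37 / (0.63·0.26) = 1.672.
Smallest integer k = 2.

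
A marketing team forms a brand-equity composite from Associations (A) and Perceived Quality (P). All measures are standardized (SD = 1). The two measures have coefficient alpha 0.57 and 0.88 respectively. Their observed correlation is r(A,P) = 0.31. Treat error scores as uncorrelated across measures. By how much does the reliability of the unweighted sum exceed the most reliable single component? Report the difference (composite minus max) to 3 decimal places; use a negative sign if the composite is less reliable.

Var(sum) = 2 + 0.62 = 2.62; true-score variance = 1.45 + 0.62 = 2.07; composite reliability = 0.7901.
Max component reliability = 0.8800.
Difference = 0.7901 − 0.8800 = -0.090.

-0.090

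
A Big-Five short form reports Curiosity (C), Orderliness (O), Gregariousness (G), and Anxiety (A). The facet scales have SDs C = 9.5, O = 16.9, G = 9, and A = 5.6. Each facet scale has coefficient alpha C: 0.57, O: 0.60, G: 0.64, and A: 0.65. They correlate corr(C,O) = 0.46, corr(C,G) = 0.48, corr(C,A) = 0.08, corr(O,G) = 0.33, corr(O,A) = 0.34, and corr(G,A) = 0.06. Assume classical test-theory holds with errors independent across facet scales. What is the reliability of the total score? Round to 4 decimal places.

Var(C+O+G+A) = 9.5² + 16.9² + 9² + 5.6² + 2·[9.5·16.9·0.46 + 9.5·9·0.48 + 9.5·5.6·0.08 + 16.9·9·0.33 + 16.9·5.6·0.34 + 9·5.6·0.06] = 488.22 + 409.087 = 897.307.
Under uncorrelated errors the observed covariances equal the true-score covariances, so only the own-variance terms attenuate.
True-score variance = [9.5²·0.57 + 16.9²·0.60 + 9²·0.64 + 5.6²·0.65] + 409.087 = 295.032 + 409.087 = 704.12.
Reliability = 704.12 / 897.307 = 0.7847.

0.7847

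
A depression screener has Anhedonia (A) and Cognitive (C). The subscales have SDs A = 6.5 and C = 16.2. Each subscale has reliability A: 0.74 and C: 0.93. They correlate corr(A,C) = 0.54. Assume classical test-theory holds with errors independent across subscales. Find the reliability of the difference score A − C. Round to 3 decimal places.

0.846

Var(A−C) = 6.5² + 16.2² − 2·6.5·16.2·0.54 = 304.69 − 113.724 = 190.966.
Because errors are independent across components, Cov(Tᵢ,Tⱼ) = Cov(Xᵢ,Xⱼ); the off-diagonal part of the true-score variance is the same as above.
True-score variance = [6.5²·0.74 + 16.2²·0.93] − 113.724 = 275.334 − 113.724 = 161.61.
Reliability = 161.61 / 190.966 = 0.846.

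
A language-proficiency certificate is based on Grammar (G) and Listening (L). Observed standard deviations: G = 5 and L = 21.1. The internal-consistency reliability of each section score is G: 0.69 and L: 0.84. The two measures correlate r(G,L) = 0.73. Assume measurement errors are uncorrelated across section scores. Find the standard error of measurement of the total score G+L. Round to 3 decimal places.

Var(total) = 470.21 + 154.03 = 624.24.
True-score variance = 391.226 + 154.03 = 545.256, so reliability = 0.8735.
Error variance = 624.24 − 545.256 = 78.9836; SEM = √78.9836 = 8.887.

8.887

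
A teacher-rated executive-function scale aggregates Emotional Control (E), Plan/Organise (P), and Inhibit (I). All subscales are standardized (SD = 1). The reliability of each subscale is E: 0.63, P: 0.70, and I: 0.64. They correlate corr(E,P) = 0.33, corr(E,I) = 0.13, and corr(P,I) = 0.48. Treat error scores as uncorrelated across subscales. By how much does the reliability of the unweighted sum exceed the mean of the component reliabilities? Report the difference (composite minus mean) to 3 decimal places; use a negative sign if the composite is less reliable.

Var(sum) = 3 + 1.88 = 4.88; true-score variance = 1.97 + 1.88 = 3.85; composite reliability = 0.7889.
Mean component reliability = 0.6567.
Difference = 0.7889 − 0.6567 = 0.132.

0.132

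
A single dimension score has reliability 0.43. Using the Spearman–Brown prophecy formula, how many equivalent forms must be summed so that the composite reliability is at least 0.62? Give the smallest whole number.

k ≥ ρ*(1−ρ₁)/(ρ₁(1−ρ*)) = 0.62·0.57 / (0.43·0.38) = 2.163.
Smallest integer k = 3.

3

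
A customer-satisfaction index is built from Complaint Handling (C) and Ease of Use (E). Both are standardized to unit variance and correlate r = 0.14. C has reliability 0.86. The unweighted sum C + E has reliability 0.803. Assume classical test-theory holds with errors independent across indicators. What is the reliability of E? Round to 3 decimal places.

Var(C+E) = 2 + 2·0.14 = 2.280.
True-score variance = ρ_C + ρ_E + 2·0.14, so 0.803 = (0.86 + ρ_E + 0.28) / 2.280.
ρ_E = 0.803·2.280 − 0.86 − 0.28 = 0.691.

0.691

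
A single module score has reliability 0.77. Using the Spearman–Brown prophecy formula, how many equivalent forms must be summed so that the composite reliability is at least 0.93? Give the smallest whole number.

k ≥ ρ*(1−ρ₁)/(ρ₁(1−ρ*)) = 0.93·0.23 / (0.77·0.07) = 3.968.
Smallest integer k = 4.

4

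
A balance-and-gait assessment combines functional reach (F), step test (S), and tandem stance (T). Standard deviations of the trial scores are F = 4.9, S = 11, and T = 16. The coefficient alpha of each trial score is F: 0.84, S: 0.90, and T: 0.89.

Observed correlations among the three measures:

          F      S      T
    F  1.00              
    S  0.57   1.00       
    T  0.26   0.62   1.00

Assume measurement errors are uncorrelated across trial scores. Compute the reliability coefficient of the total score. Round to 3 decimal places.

0.939

Var(F+S+T) = 4.9² + 11² + 16² + 2·[4.9·11·0.57 + 4.9·16·0.26 + 11·16·0.62] = 401.01 + 320.454 = 721.464.
Under uncorrelated errors the observed covariances equal the true-score covariances, so only the own-variance terms attenuate.
True-score variance = [4.9²·0.84 + 11²·0.90 + 16²·0.89] + 320.454 = 356.908 + 320.454 = 677.362.
Reliability = 677.362 / 721.464 = 0.939.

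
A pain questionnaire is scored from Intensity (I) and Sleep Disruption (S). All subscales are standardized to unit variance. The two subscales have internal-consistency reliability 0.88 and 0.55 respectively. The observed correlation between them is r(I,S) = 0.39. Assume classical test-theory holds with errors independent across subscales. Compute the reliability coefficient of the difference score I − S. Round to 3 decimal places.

0.533

Var(I−S) = 1 + 1 − 2·0.39 = 2 − 0.78 = 1.22.
Under uncorrelated errors the observed covariances equal the true-score covariances, so only the own-variance terms attenuate.
True-score variance = [0.88 + 0.55] − 0.78 = 1.43 − 0.78 = 0.65.
Reliability = 0.65 / 1.22 = 0.533.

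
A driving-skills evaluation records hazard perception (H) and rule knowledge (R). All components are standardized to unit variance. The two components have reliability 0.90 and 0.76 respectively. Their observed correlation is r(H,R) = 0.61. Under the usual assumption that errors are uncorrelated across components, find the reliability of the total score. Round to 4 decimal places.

Var(H+R) = 2 + 2·[0.61] = 2 + 1.22 = 3.22.
With uncorrelated errors the cross-covariances are all true-score covariance, so they carry over unchanged; only the diagonal terms shrink to ρᵢσᵢ².
True-score variance = [0.90 + 0.76] + 1.22 = 1.66 + 1.22 = 2.88.
Reliability = 2.88 / 3.22 = 0.8944.

0.8944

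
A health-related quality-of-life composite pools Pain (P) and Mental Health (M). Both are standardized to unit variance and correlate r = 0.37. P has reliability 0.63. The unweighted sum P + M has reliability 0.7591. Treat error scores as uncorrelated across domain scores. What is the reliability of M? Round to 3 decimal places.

0.710

Var(P+M) = 2 + 2·0.37 = 2.740.
True-score variance = ρ_P + ρ_M + 2·0.37, so 0.7591 = (0.63 + ρ_M + 0.74) / 2.740.
ρ_M = 0.7591·2.740 − 0.63 − 0.74 = 0.710.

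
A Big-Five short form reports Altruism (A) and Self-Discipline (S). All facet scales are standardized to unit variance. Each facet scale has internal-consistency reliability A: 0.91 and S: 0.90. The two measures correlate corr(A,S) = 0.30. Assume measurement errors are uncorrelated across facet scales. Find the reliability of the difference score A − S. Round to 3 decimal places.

0.864

Var(A−S) = 1 + 1 − 2·0.30 = 2 − 0.6 = 1.4.
Because errors are independent across components, Cov(Tᵢ,Tⱼ) = Cov(Xᵢ,Xⱼ); the off-diagonal part of the true-score variance is the same as above.
True-score variance = [0.91 + 0.90] − 0.6 = 1.81 − 0.6 = 1.21.
Reliability = 1.21 / 1.4 = 0.864.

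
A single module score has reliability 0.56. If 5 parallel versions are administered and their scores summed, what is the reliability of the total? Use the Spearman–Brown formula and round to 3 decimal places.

ρ_k = kρ / (1 + (k−1)ρ) = 5·0.56 / (1 + 4·0.56) = 2.800 / 3.240 = 0.864.

0.864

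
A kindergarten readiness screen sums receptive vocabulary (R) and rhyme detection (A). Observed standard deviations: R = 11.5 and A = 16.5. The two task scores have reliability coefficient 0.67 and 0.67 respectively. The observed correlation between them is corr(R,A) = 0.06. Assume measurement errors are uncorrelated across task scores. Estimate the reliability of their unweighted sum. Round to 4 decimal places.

0.6876

Var(R+A) = 11.5² + 16.5² + 2·[11.5·16.5·0.06] = 404.5 + 22.77 = 427.27.
With uncorrelated errors the cross-covariances are all true-score covariance, so they carry over unchanged; only the diagonal terms shrink to ρᵢσᵢ².
True-score variance = [11.5²·0.67 + 16.5²·0.67] + 22.77 = 271.015 + 22.77 = 293.785.
Reliability = 293.785 / 427.27 = 0.6876.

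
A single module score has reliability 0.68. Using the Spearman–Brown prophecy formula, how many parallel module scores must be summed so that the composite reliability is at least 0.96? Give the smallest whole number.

12

k ≥ ρ*(1−ρ₁)/(ρ₁(1−ρ*)) = 0.96·0.32 / (0.68·0.04) = 11.294.
Smallest integer k = 12.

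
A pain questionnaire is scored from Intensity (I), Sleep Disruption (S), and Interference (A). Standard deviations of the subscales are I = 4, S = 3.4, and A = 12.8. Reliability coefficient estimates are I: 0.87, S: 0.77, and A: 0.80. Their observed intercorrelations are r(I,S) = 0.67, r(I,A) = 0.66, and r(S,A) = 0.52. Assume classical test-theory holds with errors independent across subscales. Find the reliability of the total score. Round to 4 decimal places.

Var(I+S+A) = 4² + 3.4² + 12.8² + 2·[4·3.4·0.67 + 4·12.8·0.66 + 3.4·12.8·0.52] = 191.4 + 131.069 = 322.469.
Because errors are independent across components, Cov(Tᵢ,Tⱼ) = Cov(Xᵢ,Xⱼ); the off-diagonal part of the true-score variance is the same as above.
True-score variance = [4²·0.87 + 3.4²·0.77 + 12.8²·0.80] + 131.069 = 153.893 + 131.069 = 284.962.
Reliability = 284.962 / 322.469 = 0.8837.

0.8837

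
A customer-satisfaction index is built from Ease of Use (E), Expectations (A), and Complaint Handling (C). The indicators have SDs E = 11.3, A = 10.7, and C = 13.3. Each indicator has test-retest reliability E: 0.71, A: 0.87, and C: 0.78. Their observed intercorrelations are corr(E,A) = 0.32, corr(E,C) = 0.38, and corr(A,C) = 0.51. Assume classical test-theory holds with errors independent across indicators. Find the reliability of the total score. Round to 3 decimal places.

0.880

Var(E+A+C) = 11.3² + 10.7² + 13.3² + 2·[11.3·10.7·0.32 + 11.3·13.3·0.38 + 10.7·13.3·0.51] = 419.07 + 336.759 = 755.829.
With uncorrelated errors the cross-covariances are all true-score covariance, so they carry over unchanged; only the diagonal terms shrink to ρᵢσᵢ².
True-score variance = [11.3²·0.71 + 10.7²·0.87 + 13.3²·0.78] + 336.759 = 328.24 + 336.759 = 664.999.
Reliability = 664.999 / 755.829 = 0.880.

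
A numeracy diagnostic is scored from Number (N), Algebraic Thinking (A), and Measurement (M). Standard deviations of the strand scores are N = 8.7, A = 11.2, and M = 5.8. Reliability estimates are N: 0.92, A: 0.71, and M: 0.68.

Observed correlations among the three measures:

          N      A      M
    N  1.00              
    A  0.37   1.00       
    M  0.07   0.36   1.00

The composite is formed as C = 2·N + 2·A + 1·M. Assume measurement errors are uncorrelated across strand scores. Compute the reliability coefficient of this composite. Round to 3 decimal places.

0.854

Var(C) = 2²·8.7² + 2²·11.2² + 5.8² + 2·[4·8.7·11.2·0.37 + 2·8.7·5.8·0.07 + 2·11.2·5.8·0.36] = 838.16 + 396.094 = 1234.25.
Because errors are independent across components, Cov(Tᵢ,Tⱼ) = Cov(Xᵢ,Xⱼ); the off-diagonal part of the true-score variance is the same as above.
True-score variance = [2²·8.7²·0.92 + 2²·11.2²·0.71 + 5.8²·0.68] + 396.094 = 657.664 + 396.094 = 1053.76.
Reliability = 1053.76 / 1234.25 = 0.854.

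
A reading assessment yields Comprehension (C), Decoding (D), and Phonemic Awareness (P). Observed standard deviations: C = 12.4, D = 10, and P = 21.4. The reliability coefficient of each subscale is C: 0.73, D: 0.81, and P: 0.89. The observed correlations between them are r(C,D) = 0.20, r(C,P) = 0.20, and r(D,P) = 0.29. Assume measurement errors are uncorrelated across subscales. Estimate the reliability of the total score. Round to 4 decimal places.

Var(C+D+P) = 12.4² + 10² + 21.4² + 2·[12.4·10·0.20 + 12.4·21.4·0.20 + 10·21.4·0.29] = 711.72 + 279.864 = 991.584.
With uncorrelated errors the cross-covariances are all true-score covariance, so they carry over unchanged; only the diagonal terms shrink to ρᵢσᵢ².
True-score variance = [12.4²·0.73 + 10²·0.81 + 21.4²·0.89] + 279.864 = 600.829 + 279.864 = 880.693.
Reliability = 880.693 / 991.584 = 0.8882.

0.8882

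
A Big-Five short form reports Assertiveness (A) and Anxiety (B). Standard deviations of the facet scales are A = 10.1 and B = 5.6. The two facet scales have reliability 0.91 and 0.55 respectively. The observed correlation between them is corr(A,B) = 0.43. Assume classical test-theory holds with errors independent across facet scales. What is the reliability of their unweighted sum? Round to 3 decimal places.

0.872

Var(A+B) = 10.1² + 5.6² + 2·[10.1·5.6·0.43] = 133.37 + 48.6416 = 182.012.
Because errors are independent across components, Cov(Tᵢ,Tⱼ) = Cov(Xᵢ,Xⱼ); the off-diagonal part of the true-score variance is the same as above.
True-score variance = [10.1²·0.91 + 5.6²·0.55] + 48.6416 = 110.077 + 48.6416 = 158.719.
Reliability = 158.719 / 182.012 = 0.872.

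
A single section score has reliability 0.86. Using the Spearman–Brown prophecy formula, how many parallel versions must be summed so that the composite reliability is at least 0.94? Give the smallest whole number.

k ≥ ρ*(1−ρ₁)/(ρ₁(1−ρ*)) = 0.94·0.14 / (0.86·0.06) = 2.550.
Smallest integer k = 3.

3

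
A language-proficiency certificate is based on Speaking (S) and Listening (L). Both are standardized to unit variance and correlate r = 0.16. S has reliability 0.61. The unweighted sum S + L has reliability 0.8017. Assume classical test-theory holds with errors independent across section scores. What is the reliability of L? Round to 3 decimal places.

0.930

Var(S+L) = 2 + 2·0.16 = 2.320.
True-score variance = ρ_S + ρ_L + 2·0.16, so 0.8017 = (0.61 + ρ_L + 0.32) / 2.320.
ρ_L = 0.8017·2.320 − 0.61 − 0.32 = 0.930.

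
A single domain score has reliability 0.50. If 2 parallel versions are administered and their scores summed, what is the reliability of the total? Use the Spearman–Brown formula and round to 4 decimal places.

ρ_k = kρ / (1 + (k−1)ρ) = 2·0.50 / (1 + 1·0.50) = 1.000 / 1.500 = 0.6667.

0.6667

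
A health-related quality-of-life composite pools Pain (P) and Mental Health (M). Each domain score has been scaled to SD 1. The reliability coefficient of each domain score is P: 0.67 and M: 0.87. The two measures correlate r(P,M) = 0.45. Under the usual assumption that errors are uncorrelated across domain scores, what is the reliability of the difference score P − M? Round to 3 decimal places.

Var(P−M) = 1 + 1 − 2·0.45 = 2 − 0.9 = 1.1.
With uncorrelated errors the cross-covariances are all true-score covariance, so they carry over unchanged; only the diagonal terms shrink to ρᵢσᵢ².
True-score variance = [0.67 + 0.87] − 0.9 = 1.54 − 0.9 = 0.64.
Reliability = 0.64 / 1.1 = 0.582.

0.582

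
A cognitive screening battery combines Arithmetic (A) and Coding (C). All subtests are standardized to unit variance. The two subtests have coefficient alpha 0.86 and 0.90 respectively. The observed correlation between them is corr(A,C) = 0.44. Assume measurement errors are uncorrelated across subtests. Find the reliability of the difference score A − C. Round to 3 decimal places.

0.786

Var(A−C) = 1 + 1 − 2·0.44 = 2 − 0.88 = 1.12.
Under uncorrelated errors the observed covariances equal the true-score covariances, so only the own-variance terms attenuate.
True-score variance = [0.86 + 0.90] − 0.88 = 1.76 − 0.88 = 0.88.
Reliability = 0.88 / 1.12 = 0.786.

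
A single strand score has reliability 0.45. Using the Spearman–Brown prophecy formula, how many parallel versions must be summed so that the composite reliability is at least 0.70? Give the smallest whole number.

k ≥ ρ*(1−ρ₁)/(ρ₁(1−ρ*)) = 0.70·0.55 / (0.45·0.30) = 2.852.
Smallest integer k = 3.

3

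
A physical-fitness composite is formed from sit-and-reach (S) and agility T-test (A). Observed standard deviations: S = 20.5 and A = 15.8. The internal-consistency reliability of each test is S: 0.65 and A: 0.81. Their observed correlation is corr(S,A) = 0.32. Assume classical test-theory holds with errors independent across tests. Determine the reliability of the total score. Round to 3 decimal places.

Var(S+A) = 20.5² + 15.8² + 2·[20.5·15.8·0.32] = 669.89 + 207.296 = 877.186.
Because errors are independent across components, Cov(Tᵢ,Tⱼ) = Cov(Xᵢ,Xⱼ); the off-diagonal part of the true-score variance is the same as above.
True-score variance = [20.5²·0.65 + 15.8²·0.81] + 207.296 = 475.371 + 207.296 = 682.667.
Reliability = 682.667 / 877.186 = 0.778.

0.778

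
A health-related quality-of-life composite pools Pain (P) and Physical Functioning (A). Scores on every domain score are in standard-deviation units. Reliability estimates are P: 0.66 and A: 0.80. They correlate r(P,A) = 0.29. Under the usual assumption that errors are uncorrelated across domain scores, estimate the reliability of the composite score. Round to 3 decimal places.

0.791

Var(P+A) = 2 + 2·[0.29] = 2 + 0.58 = 2.58.
Because errors are independent across components, Cov(Tᵢ,Tⱼ) = Cov(Xᵢ,Xⱼ); the off-diagonal part of the true-score variance is the same as above.
True-score variance = [0.66 + 0.80] + 0.58 = 1.46 + 0.58 = 2.04.
Reliability = 2.04 / 2.58 = 0.791.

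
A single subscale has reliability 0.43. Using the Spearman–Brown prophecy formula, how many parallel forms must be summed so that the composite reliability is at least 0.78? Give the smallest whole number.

k ≥ ρ*(1−ρ₁)/(ρ₁(1−ρ*)) = 0.78·0.57 / (0.43·0.22) = 4.700.
Smallest integer k = 5.

5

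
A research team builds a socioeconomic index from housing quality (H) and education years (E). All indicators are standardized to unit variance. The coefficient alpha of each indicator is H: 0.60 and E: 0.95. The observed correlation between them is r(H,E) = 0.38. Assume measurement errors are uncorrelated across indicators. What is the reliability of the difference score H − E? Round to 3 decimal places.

Var(H−E) = 1 + 1 − 2·0.38 = 2 − 0.76 = 1.24.
With uncorrelated errors the cross-covariances are all true-score covariance, so they carry over unchanged; only the diagonal terms shrink to ρᵢσᵢ².
True-score variance = [0.60 + 0.95] − 0.76 = 1.55 − 0.76 = 0.79.
Reliability = 0.79 / 1.24 = 0.637.

0.637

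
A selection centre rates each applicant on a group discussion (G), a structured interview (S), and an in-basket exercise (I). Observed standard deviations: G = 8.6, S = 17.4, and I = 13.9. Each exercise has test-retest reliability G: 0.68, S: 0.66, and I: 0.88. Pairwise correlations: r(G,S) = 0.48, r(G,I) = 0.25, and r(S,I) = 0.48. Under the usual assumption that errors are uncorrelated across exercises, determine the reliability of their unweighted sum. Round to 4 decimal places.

Var(G+S+I) = 8.6² + 17.4² + 13.9² + 2·[8.6·17.4·0.48 + 8.6·13.9·0.25 + 17.4·13.9·0.48] = 569.93 + 435.61 = 1005.54.
Under uncorrelated errors the observed covariances equal the true-score covariances, so only the own-variance terms attenuate.
True-score variance = [8.6²·0.68 + 17.4²·0.66 + 13.9²·0.88] + 435.61 = 420.139 + 435.61 = 855.749.
Reliability = 855.749 / 1005.54 = 0.8510.

0.8510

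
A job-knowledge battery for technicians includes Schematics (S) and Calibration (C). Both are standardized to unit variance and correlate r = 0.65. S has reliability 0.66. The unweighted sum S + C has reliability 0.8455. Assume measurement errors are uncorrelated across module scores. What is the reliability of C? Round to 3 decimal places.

Var(S+C) = 2 + 2·0.65 = 3.300.
True-score variance = ρ_S + ρ_C + 2·0.65, so 0.8455 = (0.66 + ρ_C + 1.30) / 3.300.
ρ_C = 0.8455·3.300 − 0.66 − 1.30 = 0.830.

0.830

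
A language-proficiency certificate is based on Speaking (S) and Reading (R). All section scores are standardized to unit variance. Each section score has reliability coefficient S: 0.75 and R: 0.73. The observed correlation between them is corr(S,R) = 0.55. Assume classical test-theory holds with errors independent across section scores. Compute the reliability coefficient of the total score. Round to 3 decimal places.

Var(S+R) = 2 + 2·[0.55] = 2 + 1.1 = 3.1.
With uncorrelated errors the cross-covariances are all true-score covariance, so they carry over unchanged; only the diagonal terms shrink to ρᵢσᵢ².
True-score variance = [0.75 + 0.73] + 1.1 = 1.48 + 1.1 = 2.58.
Reliability = 2.58 / 3.1 = 0.832.

0.832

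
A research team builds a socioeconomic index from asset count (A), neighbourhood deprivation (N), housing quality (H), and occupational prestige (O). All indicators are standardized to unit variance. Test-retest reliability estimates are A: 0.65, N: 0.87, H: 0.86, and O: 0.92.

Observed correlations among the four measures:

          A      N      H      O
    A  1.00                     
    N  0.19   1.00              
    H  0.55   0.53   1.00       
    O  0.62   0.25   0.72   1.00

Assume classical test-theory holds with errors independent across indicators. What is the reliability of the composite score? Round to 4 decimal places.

0.9280

Var(A+N+H+O) = 4 + 2·[0.19 + 0.55 + 0.62 + 0.53 + 0.25 + 0.72] = 4 + 5.72 = 9.72.
Under uncorrelated errors the observed covariances equal the true-score covariances, so only the own-variance terms attenuate.
True-score variance = [0.65 + 0.87 + 0.86 + 0.92] + 5.72 = 3.3 + 5.72 = 9.02.
Reliability = 9.02 / 9.72 = 0.9280.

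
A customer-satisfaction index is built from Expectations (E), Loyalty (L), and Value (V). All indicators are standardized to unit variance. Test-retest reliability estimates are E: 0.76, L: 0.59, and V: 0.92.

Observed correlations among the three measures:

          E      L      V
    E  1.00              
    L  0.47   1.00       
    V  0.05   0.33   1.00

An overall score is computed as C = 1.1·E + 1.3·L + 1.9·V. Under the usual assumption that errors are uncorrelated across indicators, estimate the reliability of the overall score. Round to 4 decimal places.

Var(C) = 1.1² + 1.3² + 1.9² + 2·[1.43·0.47 + 2.09·0.05 + 2.47·0.33] = 6.51 + 3.1834 = 9.6934.
Under uncorrelated errors the observed covariances equal the true-score covariances, so only the own-variance terms attenuate.
True-score variance = [1.1²·0.76 + 1.3²·0.59 + 1.9²·0.92] + 3.1834 = 5.2379 + 3.1834 = 8.4213.
Reliability = 8.4213 / 9.6934 = 0.8688.

0.8688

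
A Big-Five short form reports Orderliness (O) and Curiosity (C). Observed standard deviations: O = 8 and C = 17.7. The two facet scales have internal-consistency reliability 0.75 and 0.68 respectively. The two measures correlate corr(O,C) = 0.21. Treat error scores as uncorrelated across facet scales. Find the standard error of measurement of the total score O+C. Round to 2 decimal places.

10.78

Var(total) = 377.29 + 59.472 = 436.762.
True-score variance = 261.037 + 59.472 = 320.509, so reliability = 0.7338.
Error variance = 436.762 − 320.509 = 116.253; SEM = √116.253 = 10.78.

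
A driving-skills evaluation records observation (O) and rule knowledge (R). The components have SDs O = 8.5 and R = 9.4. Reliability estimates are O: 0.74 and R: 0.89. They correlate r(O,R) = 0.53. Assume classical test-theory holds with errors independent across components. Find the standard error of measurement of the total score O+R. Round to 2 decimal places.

5.34

Var(total) = 160.61 + 84.694 = 245.304.
True-score variance = 132.105 + 84.694 = 216.799, so reliability = 0.8838.
Error variance = 245.304 − 216.799 = 28.5046; SEM = √28.5046 = 5.34.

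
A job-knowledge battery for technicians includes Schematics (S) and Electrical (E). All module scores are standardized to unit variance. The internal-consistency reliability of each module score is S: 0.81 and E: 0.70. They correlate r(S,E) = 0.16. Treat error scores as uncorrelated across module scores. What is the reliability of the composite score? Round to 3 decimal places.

Var(S+E) = 2 + 2·[0.16] = 2 + 0.32 = 2.32.
Because errors are independent across components, Cov(Tᵢ,Tⱼ) = Cov(Xᵢ,Xⱼ); the off-diagonal part of the true-score variance is the same as above.
True-score variance = [0.81 + 0.70] + 0.32 = 1.51 + 0.32 = 1.83.
Reliability = 1.83 / 2.32 = 0.789.

0.789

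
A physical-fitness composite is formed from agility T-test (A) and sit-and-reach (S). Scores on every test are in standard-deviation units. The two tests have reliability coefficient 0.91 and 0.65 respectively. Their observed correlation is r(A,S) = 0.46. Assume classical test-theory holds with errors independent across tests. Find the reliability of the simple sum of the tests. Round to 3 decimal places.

Var(A+S) = 2 + 2·[0.46] = 2 + 0.92 = 2.92.
Under uncorrelated errors the observed covariances equal the true-score covariances, so only the own-variance terms attenuate.
True-score variance = [0.91 + 0.65] + 0.92 = 1.56 + 0.92 = 2.48.
Reliability = 2.48 / 2.92 = 0.849.

0.849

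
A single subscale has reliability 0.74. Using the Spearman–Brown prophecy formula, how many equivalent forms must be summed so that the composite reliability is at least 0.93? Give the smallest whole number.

k ≥ ρ*(1−ρ₁)/(ρ₁(1−ρ*)) = 0.93·0.26 / (0.74·0.07) = 4.668.
Smallest integer k = 5.

5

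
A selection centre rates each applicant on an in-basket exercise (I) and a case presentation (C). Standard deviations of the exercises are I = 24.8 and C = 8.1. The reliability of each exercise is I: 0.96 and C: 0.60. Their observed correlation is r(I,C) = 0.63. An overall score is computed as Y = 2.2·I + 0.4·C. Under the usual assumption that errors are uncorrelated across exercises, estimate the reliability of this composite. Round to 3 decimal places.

Var(Y) = 2.2²·24.8² + 0.4²·8.1² + 2·[0.88·24.8·8.1·0.63] = 2987.29 + 222.736 = 3210.03.
With uncorrelated errors the cross-covariances are all true-score covariance, so they carry over unchanged; only the diagonal terms shrink to ρᵢσᵢ².
True-score variance = [2.2²·24.8²·0.96 + 0.4²·8.1²·0.60] + 222.736 = 2864.02 + 222.736 = 3086.76.
Reliability = 3086.76 / 3210.03 = 0.962.

0.962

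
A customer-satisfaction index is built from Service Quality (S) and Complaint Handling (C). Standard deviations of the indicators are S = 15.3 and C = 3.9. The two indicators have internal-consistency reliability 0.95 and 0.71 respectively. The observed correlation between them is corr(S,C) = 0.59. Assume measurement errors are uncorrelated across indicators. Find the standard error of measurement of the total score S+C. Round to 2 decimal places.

Var(total) = 249.3 + 70.4106 = 319.711.
True-score variance = 233.185 + 70.4106 = 303.595, so reliability = 0.9496.
Error variance = 319.711 − 303.595 = 16.1154; SEM = √16.1154 = 4.01.

4.01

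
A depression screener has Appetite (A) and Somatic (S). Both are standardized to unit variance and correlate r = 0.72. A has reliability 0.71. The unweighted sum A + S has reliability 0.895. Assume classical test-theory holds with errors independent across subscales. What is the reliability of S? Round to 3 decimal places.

Var(A+S) = 2 + 2·0.72 = 3.440.
True-score variance = ρ_A + ρ_S + 2·0.72, so 0.895 = (0.71 + ρ_S + 1.44) / 3.440.
ρ_S = 0.895·3.440 − 0.71 − 1.44 = 0.929.

0.929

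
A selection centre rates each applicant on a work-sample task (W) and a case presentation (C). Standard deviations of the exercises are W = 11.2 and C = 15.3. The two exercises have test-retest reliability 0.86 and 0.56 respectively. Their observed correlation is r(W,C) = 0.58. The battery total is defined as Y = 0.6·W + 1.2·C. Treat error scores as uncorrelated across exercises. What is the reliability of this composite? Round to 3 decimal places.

Var(Y) = 0.6²·11.2² + 1.2²·15.3² + 2·[0.72·11.2·15.3·0.58] = 382.248 + 143.12 = 525.368.
Because errors are independent across components, Cov(Tᵢ,Tⱼ) = Cov(Xᵢ,Xⱼ); the off-diagonal part of the true-score variance is the same as above.
True-score variance = [0.6²·11.2²·0.86 + 1.2²·15.3²·0.56] + 143.12 = 227.606 + 143.12 = 370.726.
Reliability = 370.726 / 525.368 = 0.706.

0.706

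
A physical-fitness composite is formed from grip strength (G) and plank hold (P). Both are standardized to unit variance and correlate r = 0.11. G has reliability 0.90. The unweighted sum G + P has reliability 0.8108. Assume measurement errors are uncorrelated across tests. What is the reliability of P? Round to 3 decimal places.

Var(G+P) = 2 + 2·0.11 = 2.220.
True-score variance = ρ_G + ρ_P + 2·0.11, so 0.8108 = (0.90 + ρ_P + 0.22) / 2.220.
ρ_P = 0.8108·2.220 − 0.90 − 0.22 = 0.680.

0.680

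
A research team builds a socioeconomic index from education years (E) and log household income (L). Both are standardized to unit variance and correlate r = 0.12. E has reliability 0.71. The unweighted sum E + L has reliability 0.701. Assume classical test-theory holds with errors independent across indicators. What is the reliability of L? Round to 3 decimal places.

Var(E+L) = 2 + 2·0.12 = 2.240.
True-score variance = ρ_E + ρ_L + 2·0.12, so 0.701 = (0.71 + ρ_L + 0.24) / 2.240.
ρ_L = 0.701·2.240 − 0.71 − 0.24 = 0.620.

0.620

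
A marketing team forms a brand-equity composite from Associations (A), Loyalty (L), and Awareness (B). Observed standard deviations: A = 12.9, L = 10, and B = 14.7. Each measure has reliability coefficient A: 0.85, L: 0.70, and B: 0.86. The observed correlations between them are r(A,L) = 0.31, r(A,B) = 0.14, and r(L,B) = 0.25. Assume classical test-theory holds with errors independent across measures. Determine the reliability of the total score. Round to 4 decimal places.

Var(A+L+B) = 12.9² + 10² + 14.7² + 2·[12.9·10·0.31 + 12.9·14.7·0.14 + 10·14.7·0.25] = 482.5 + 206.576 = 689.076.
Because errors are independent across components, Cov(Tᵢ,Tⱼ) = Cov(Xᵢ,Xⱼ); the off-diagonal part of the true-score variance is the same as above.
True-score variance = [12.9²·0.85 + 10²·0.70 + 14.7²·0.86] + 206.576 = 397.286 + 206.576 = 603.862.
Reliability = 603.862 / 689.076 = 0.8763.

0.8763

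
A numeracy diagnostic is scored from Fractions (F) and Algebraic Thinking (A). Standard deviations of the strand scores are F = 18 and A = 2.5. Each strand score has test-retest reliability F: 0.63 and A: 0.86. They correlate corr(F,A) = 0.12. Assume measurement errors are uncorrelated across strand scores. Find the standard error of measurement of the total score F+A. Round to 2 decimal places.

10.99

Var(total) = 330.25 + 10.8 = 341.05.
True-score variance = 209.495 + 10.8 = 220.295, so reliability = 0.6459.
Error variance = 341.05 − 220.295 = 120.755; SEM = √120.755 = 10.99.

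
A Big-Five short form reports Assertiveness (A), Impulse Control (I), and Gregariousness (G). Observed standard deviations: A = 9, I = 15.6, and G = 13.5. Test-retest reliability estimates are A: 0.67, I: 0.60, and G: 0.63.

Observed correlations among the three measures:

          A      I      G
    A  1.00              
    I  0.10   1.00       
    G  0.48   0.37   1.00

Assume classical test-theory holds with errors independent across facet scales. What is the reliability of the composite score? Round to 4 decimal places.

0.7627

Var(A+I+G) = 9² + 15.6² + 13.5² + 2·[9·15.6·0.10 + 9·13.5·0.48 + 15.6·13.5·0.37] = 506.61 + 300.564 = 807.174.
With uncorrelated errors the cross-covariances are all true-score covariance, so they carry over unchanged; only the diagonal terms shrink to ρᵢσᵢ².
True-score variance = [9²·0.67 + 15.6²·0.60 + 13.5²·0.63] + 300.564 = 315.103 + 300.564 = 615.668.
Reliability = 615.668 / 807.174 = 0.7627.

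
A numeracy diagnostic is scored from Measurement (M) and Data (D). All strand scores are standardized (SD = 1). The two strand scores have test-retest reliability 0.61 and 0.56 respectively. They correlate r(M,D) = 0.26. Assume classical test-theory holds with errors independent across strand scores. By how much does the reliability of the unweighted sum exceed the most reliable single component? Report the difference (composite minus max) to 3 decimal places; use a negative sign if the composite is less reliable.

0.061

Var(sum) = 2 + 0.52 = 2.52; true-score variance = 1.17 + 0.52 = 1.69; composite reliability = 0.6706.
Max component reliability = 0.6100.
Difference = 0.6706 − 0.6100 = 0.061.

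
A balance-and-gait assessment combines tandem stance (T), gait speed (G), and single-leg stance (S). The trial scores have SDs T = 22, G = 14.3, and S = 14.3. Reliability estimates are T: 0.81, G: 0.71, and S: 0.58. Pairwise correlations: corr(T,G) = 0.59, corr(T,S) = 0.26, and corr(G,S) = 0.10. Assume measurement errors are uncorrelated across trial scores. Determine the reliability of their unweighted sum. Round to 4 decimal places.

0.8385

Var(T+G+S) = 22² + 14.3² + 14.3² + 2·[22·14.3·0.59 + 22·14.3·0.26 + 14.3·14.3·0.10] = 892.98 + 575.718 = 1468.7.
Under uncorrelated errors the observed covariances equal the true-score covariances, so only the own-variance terms attenuate.
True-score variance = [22²·0.81 + 14.3²·0.71 + 14.3²·0.58] + 575.718 = 655.832 + 575.718 = 1231.55.
Reliability = 1231.55 / 1468.7 = 0.8385.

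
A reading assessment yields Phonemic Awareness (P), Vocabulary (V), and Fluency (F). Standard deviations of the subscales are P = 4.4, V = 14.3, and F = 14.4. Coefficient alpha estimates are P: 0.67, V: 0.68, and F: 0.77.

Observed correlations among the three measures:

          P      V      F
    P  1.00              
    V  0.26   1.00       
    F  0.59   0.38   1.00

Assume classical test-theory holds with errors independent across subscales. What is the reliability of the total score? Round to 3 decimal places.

0.828

Var(P+V+F) = 4.4² + 14.3² + 14.4² + 2·[4.4·14.3·0.26 + 4.4·14.4·0.59 + 14.3·14.4·0.38] = 431.21 + 263.982 = 695.192.
Because errors are independent across components, Cov(Tᵢ,Tⱼ) = Cov(Xᵢ,Xⱼ); the off-diagonal part of the true-score variance is the same as above.
True-score variance = [4.4²·0.67 + 14.3²·0.68 + 14.4²·0.77] + 263.982 = 311.692 + 263.982 = 575.674.
Reliability = 575.674 / 695.192 = 0.828.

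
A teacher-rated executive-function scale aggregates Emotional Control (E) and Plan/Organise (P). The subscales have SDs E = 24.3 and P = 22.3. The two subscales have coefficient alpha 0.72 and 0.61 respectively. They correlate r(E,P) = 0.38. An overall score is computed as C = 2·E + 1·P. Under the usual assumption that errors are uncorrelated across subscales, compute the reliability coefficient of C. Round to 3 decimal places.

0.768

Var(C) = 2²·24.3² + 22.3² + 2·[2·24.3·22.3·0.38] = 2859.25 + 823.673 = 3682.92.
Because errors are independent across components, Cov(Tᵢ,Tⱼ) = Cov(Xᵢ,Xⱼ); the off-diagonal part of the true-score variance is the same as above.
True-score variance = [2²·24.3²·0.72 + 22.3²·0.61] + 823.673 = 2003.96 + 823.673 = 2827.63.
Reliability = 2827.63 / 3682.92 = 0.768.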